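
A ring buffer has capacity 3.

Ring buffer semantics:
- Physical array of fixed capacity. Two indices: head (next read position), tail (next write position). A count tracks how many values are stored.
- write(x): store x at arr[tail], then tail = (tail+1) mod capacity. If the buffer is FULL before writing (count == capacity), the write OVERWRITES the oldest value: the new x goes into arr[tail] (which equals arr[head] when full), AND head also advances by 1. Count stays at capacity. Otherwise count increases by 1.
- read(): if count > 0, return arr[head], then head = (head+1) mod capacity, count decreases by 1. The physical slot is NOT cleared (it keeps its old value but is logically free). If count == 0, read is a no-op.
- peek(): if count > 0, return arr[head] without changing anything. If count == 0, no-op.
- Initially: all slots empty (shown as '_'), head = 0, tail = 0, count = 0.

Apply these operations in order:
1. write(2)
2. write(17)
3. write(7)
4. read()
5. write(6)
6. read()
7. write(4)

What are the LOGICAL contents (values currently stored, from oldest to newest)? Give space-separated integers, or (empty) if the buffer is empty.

After op 1 (write(2)): arr=[2 _ _] head=0 tail=1 count=1
After op 2 (write(17)): arr=[2 17 _] head=0 tail=2 count=2
After op 3 (write(7)): arr=[2 17 7] head=0 tail=0 count=3
After op 4 (read()): arr=[2 17 7] head=1 tail=0 count=2
After op 5 (write(6)): arr=[6 17 7] head=1 tail=1 count=3
After op 6 (read()): arr=[6 17 7] head=2 tail=1 count=2
After op 7 (write(4)): arr=[6 4 7] head=2 tail=2 count=3

Answer: 7 6 4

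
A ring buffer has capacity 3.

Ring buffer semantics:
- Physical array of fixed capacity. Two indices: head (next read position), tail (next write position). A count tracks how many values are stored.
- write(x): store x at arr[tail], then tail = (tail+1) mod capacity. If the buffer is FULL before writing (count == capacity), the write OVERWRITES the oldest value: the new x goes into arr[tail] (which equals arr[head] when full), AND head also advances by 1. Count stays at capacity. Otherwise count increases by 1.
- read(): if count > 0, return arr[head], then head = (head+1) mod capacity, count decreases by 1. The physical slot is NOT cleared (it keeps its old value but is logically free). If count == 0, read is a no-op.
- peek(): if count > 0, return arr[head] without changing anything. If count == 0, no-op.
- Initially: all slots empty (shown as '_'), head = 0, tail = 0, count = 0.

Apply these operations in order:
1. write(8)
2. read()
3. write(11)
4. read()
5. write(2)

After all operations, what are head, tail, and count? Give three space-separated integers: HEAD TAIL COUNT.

Answer: 2 0 1

Derivation:
After op 1 (write(8)): arr=[8 _ _] head=0 tail=1 count=1
After op 2 (read()): arr=[8 _ _] head=1 tail=1 count=0
After op 3 (write(11)): arr=[8 11 _] head=1 tail=2 count=1
After op 4 (read()): arr=[8 11 _] head=2 tail=2 count=0
After op 5 (write(2)): arr=[8 11 2] head=2 tail=0 count=1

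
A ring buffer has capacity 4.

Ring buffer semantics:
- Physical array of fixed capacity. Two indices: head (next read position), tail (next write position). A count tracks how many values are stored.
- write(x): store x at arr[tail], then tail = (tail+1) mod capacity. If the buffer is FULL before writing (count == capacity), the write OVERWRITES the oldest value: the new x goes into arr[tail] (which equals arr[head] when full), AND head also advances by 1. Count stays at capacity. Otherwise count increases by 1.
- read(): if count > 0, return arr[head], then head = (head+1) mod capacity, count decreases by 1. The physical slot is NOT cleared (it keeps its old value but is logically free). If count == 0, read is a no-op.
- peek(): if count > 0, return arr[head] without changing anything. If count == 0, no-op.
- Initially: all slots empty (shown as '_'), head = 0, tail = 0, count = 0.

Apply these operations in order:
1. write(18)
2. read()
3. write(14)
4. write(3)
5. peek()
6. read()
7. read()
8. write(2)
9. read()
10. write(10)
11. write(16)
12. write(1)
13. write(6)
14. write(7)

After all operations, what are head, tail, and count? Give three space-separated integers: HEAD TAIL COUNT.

Answer: 1 1 4

Derivation:
After op 1 (write(18)): arr=[18 _ _ _] head=0 tail=1 count=1
After op 2 (read()): arr=[18 _ _ _] head=1 tail=1 count=0
After op 3 (write(14)): arr=[18 14 _ _] head=1 tail=2 count=1
After op 4 (write(3)): arr=[18 14 3 _] head=1 tail=3 count=2
After op 5 (peek()): arr=[18 14 3 _] head=1 tail=3 count=2
After op 6 (read()): arr=[18 14 3 _] head=2 tail=3 count=1
After op 7 (read()): arr=[18 14 3 _] head=3 tail=3 count=0
After op 8 (write(2)): arr=[18 14 3 2] head=3 tail=0 count=1
After op 9 (read()): arr=[18 14 3 2] head=0 tail=0 count=0
After op 10 (write(10)): arr=[10 14 3 2] head=0 tail=1 count=1
After op 11 (write(16)): arr=[10 16 3 2] head=0 tail=2 count=2
After op 12 (write(1)): arr=[10 16 1 2] head=0 tail=3 count=3
After op 13 (write(6)): arr=[10 16 1 6] head=0 tail=0 count=4
After op 14 (write(7)): arr=[7 16 1 6] head=1 tail=1 count=4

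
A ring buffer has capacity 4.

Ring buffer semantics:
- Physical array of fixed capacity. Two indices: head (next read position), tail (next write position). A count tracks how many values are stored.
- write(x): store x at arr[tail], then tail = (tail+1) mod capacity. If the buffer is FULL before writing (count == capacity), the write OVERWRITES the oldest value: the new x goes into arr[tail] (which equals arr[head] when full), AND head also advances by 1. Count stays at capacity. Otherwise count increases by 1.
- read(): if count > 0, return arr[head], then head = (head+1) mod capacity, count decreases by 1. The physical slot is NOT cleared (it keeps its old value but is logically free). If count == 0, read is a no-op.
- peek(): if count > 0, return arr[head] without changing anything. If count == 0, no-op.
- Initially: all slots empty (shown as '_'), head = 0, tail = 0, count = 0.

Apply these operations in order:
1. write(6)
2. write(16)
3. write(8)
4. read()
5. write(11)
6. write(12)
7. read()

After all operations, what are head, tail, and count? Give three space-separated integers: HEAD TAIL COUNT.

Answer: 2 1 3

Derivation:
After op 1 (write(6)): arr=[6 _ _ _] head=0 tail=1 count=1
After op 2 (write(16)): arr=[6 16 _ _] head=0 tail=2 count=2
After op 3 (write(8)): arr=[6 16 8 _] head=0 tail=3 count=3
After op 4 (read()): arr=[6 16 8 _] head=1 tail=3 count=2
After op 5 (write(11)): arr=[6 16 8 11] head=1 tail=0 count=3
After op 6 (write(12)): arr=[12 16 8 11] head=1 tail=1 count=4
After op 7 (read()): arr=[12 16 8 11] head=2 tail=1 count=3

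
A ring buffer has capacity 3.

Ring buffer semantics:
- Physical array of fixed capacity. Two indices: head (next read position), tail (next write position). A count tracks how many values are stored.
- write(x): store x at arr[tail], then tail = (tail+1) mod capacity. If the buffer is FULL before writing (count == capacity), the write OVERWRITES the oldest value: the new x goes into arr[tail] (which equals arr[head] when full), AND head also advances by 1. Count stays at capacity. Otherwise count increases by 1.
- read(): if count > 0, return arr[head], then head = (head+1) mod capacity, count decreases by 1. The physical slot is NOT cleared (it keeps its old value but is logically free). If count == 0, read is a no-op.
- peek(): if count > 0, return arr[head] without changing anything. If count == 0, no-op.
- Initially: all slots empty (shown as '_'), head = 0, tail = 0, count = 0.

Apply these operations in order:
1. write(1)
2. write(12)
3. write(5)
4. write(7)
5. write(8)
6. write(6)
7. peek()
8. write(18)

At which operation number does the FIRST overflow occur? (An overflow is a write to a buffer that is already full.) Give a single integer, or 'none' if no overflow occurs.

Answer: 4

Derivation:
After op 1 (write(1)): arr=[1 _ _] head=0 tail=1 count=1
After op 2 (write(12)): arr=[1 12 _] head=0 tail=2 count=2
After op 3 (write(5)): arr=[1 12 5] head=0 tail=0 count=3
After op 4 (write(7)): arr=[7 12 5] head=1 tail=1 count=3
After op 5 (write(8)): arr=[7 8 5] head=2 tail=2 count=3
After op 6 (write(6)): arr=[7 8 6] head=0 tail=0 count=3
After op 7 (peek()): arr=[7 8 6] head=0 tail=0 count=3
After op 8 (write(18)): arr=[18 8 6] head=1 tail=1 count=3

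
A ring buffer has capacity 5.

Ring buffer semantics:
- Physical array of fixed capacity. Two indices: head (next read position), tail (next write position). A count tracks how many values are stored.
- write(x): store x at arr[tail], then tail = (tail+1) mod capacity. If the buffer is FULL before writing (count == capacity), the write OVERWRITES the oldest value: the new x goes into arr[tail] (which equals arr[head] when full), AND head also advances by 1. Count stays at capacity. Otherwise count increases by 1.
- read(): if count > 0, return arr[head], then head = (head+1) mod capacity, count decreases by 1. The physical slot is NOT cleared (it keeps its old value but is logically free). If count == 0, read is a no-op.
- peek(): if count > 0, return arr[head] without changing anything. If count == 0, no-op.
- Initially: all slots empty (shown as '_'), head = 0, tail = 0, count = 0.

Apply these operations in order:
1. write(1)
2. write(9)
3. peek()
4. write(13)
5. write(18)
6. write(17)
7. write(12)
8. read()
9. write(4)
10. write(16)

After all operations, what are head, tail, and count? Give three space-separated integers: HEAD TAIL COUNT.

Answer: 3 3 5

Derivation:
After op 1 (write(1)): arr=[1 _ _ _ _] head=0 tail=1 count=1
After op 2 (write(9)): arr=[1 9 _ _ _] head=0 tail=2 count=2
After op 3 (peek()): arr=[1 9 _ _ _] head=0 tail=2 count=2
After op 4 (write(13)): arr=[1 9 13 _ _] head=0 tail=3 count=3
After op 5 (write(18)): arr=[1 9 13 18 _] head=0 tail=4 count=4
After op 6 (write(17)): arr=[1 9 13 18 17] head=0 tail=0 count=5
After op 7 (write(12)): arr=[12 9 13 18 17] head=1 tail=1 count=5
After op 8 (read()): arr=[12 9 13 18 17] head=2 tail=1 count=4
After op 9 (write(4)): arr=[12 4 13 18 17] head=2 tail=2 count=5
After op 10 (write(16)): arr=[12 4 16 18 17] head=3 tail=3 count=5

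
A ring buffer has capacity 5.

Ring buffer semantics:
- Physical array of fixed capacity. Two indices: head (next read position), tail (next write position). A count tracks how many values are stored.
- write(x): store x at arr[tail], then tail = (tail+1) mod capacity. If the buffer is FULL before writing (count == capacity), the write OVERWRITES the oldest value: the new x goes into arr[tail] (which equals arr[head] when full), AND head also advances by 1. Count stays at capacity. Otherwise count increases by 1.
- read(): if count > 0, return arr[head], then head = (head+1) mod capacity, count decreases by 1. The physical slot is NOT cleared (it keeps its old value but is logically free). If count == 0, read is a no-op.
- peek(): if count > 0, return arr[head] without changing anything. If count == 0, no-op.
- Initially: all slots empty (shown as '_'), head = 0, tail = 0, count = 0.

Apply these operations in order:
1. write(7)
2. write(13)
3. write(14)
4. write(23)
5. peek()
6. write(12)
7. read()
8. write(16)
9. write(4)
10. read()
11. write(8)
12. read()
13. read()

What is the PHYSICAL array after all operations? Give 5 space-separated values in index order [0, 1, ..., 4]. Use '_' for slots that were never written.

After op 1 (write(7)): arr=[7 _ _ _ _] head=0 tail=1 count=1
After op 2 (write(13)): arr=[7 13 _ _ _] head=0 tail=2 count=2
After op 3 (write(14)): arr=[7 13 14 _ _] head=0 tail=3 count=3
After op 4 (write(23)): arr=[7 13 14 23 _] head=0 tail=4 count=4
After op 5 (peek()): arr=[7 13 14 23 _] head=0 tail=4 count=4
After op 6 (write(12)): arr=[7 13 14 23 12] head=0 tail=0 count=5
After op 7 (read()): arr=[7 13 14 23 12] head=1 tail=0 count=4
After op 8 (write(16)): arr=[16 13 14 23 12] head=1 tail=1 count=5
After op 9 (write(4)): arr=[16 4 14 23 12] head=2 tail=2 count=5
After op 10 (read()): arr=[16 4 14 23 12] head=3 tail=2 count=4
After op 11 (write(8)): arr=[16 4 8 23 12] head=3 tail=3 count=5
After op 12 (read()): arr=[16 4 8 23 12] head=4 tail=3 count=4
After op 13 (read()): arr=[16 4 8 23 12] head=0 tail=3 count=3

Answer: 16 4 8 23 12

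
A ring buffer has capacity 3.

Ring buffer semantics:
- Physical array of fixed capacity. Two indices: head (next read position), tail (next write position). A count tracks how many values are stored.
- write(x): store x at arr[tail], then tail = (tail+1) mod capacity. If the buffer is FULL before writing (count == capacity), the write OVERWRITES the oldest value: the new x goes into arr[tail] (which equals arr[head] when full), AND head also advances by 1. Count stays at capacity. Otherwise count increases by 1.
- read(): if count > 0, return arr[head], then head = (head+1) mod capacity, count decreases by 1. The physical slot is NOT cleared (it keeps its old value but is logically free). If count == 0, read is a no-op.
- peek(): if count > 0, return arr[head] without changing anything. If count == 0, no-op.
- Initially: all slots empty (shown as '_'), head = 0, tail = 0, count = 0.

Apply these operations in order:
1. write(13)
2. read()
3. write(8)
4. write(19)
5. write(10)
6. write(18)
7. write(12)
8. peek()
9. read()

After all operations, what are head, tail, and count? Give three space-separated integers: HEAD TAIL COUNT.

After op 1 (write(13)): arr=[13 _ _] head=0 tail=1 count=1
After op 2 (read()): arr=[13 _ _] head=1 tail=1 count=0
After op 3 (write(8)): arr=[13 8 _] head=1 tail=2 count=1
After op 4 (write(19)): arr=[13 8 19] head=1 tail=0 count=2
After op 5 (write(10)): arr=[10 8 19] head=1 tail=1 count=3
After op 6 (write(18)): arr=[10 18 19] head=2 tail=2 count=3
After op 7 (write(12)): arr=[10 18 12] head=0 tail=0 count=3
After op 8 (peek()): arr=[10 18 12] head=0 tail=0 count=3
After op 9 (read()): arr=[10 18 12] head=1 tail=0 count=2

Answer: 1 0 2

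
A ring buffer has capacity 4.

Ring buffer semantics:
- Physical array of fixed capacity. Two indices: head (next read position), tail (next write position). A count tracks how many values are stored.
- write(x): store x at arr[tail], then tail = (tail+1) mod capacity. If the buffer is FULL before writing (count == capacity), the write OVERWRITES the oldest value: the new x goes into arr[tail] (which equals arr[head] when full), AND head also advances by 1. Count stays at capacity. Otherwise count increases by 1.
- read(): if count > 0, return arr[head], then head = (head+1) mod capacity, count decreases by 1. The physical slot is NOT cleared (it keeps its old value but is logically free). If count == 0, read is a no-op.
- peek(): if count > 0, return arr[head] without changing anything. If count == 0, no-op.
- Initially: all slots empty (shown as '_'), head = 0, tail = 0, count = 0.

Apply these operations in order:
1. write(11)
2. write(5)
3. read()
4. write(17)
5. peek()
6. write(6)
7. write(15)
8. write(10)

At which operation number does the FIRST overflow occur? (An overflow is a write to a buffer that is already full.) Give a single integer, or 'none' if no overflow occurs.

After op 1 (write(11)): arr=[11 _ _ _] head=0 tail=1 count=1
After op 2 (write(5)): arr=[11 5 _ _] head=0 tail=2 count=2
After op 3 (read()): arr=[11 5 _ _] head=1 tail=2 count=1
After op 4 (write(17)): arr=[11 5 17 _] head=1 tail=3 count=2
After op 5 (peek()): arr=[11 5 17 _] head=1 tail=3 count=2
After op 6 (write(6)): arr=[11 5 17 6] head=1 tail=0 count=3
After op 7 (write(15)): arr=[15 5 17 6] head=1 tail=1 count=4
After op 8 (write(10)): arr=[15 10 17 6] head=2 tail=2 count=4

Answer: 8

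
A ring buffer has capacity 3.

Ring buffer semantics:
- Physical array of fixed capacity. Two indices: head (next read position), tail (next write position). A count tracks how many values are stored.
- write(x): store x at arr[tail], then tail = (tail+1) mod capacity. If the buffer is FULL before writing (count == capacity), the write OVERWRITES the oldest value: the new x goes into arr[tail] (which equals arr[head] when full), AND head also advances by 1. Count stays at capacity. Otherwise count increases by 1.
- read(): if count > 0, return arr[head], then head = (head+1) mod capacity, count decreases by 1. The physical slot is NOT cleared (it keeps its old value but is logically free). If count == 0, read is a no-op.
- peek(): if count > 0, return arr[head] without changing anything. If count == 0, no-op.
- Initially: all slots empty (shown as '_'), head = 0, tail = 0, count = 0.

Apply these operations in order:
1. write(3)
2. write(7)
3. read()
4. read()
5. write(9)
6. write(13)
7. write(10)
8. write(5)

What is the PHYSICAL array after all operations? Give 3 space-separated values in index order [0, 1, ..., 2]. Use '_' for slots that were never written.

After op 1 (write(3)): arr=[3 _ _] head=0 tail=1 count=1
After op 2 (write(7)): arr=[3 7 _] head=0 tail=2 count=2
After op 3 (read()): arr=[3 7 _] head=1 tail=2 count=1
After op 4 (read()): arr=[3 7 _] head=2 tail=2 count=0
After op 5 (write(9)): arr=[3 7 9] head=2 tail=0 count=1
After op 6 (write(13)): arr=[13 7 9] head=2 tail=1 count=2
After op 7 (write(10)): arr=[13 10 9] head=2 tail=2 count=3
After op 8 (write(5)): arr=[13 10 5] head=0 tail=0 count=3

Answer: 13 10 5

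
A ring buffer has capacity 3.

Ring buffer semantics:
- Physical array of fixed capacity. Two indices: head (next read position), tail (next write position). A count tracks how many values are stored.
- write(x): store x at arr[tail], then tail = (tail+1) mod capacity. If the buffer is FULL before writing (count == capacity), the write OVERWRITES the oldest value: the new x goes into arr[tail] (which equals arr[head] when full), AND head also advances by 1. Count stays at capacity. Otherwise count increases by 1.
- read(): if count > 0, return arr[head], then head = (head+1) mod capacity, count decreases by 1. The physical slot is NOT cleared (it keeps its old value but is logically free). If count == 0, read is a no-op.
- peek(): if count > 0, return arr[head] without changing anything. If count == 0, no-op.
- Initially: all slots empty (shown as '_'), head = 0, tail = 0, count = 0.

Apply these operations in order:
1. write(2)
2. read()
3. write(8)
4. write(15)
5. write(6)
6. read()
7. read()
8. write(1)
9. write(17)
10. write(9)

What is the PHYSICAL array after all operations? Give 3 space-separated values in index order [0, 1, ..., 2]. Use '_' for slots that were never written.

After op 1 (write(2)): arr=[2 _ _] head=0 tail=1 count=1
After op 2 (read()): arr=[2 _ _] head=1 tail=1 count=0
After op 3 (write(8)): arr=[2 8 _] head=1 tail=2 count=1
After op 4 (write(15)): arr=[2 8 15] head=1 tail=0 count=2
After op 5 (write(6)): arr=[6 8 15] head=1 tail=1 count=3
After op 6 (read()): arr=[6 8 15] head=2 tail=1 count=2
After op 7 (read()): arr=[6 8 15] head=0 tail=1 count=1
After op 8 (write(1)): arr=[6 1 15] head=0 tail=2 count=2
After op 9 (write(17)): arr=[6 1 17] head=0 tail=0 count=3
After op 10 (write(9)): arr=[9 1 17] head=1 tail=1 count=3

Answer: 9 1 17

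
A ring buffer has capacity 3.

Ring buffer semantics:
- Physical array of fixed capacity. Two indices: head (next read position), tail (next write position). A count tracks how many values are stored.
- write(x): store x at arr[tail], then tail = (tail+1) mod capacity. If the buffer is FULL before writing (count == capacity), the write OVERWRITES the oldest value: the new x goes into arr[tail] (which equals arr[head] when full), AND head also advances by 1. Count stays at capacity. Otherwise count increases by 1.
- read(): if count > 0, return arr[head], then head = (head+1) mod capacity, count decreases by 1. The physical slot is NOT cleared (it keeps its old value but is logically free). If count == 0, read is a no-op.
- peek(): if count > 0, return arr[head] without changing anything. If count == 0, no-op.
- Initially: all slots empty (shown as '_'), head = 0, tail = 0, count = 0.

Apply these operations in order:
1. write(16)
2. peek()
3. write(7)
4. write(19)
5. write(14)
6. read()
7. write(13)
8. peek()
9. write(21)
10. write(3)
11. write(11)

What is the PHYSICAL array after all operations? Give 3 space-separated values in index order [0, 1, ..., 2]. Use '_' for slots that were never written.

Answer: 3 11 21

Derivation:
After op 1 (write(16)): arr=[16 _ _] head=0 tail=1 count=1
After op 2 (peek()): arr=[16 _ _] head=0 tail=1 count=1
After op 3 (write(7)): arr=[16 7 _] head=0 tail=2 count=2
After op 4 (write(19)): arr=[16 7 19] head=0 tail=0 count=3
After op 5 (write(14)): arr=[14 7 19] head=1 tail=1 count=3
After op 6 (read()): arr=[14 7 19] head=2 tail=1 count=2
After op 7 (write(13)): arr=[14 13 19] head=2 tail=2 count=3
After op 8 (peek()): arr=[14 13 19] head=2 tail=2 count=3
After op 9 (write(21)): arr=[14 13 21] head=0 tail=0 count=3
After op 10 (write(3)): arr=[3 13 21] head=1 tail=1 count=3
After op 11 (write(11)): arr=[3 11 21] head=2 tail=2 count=3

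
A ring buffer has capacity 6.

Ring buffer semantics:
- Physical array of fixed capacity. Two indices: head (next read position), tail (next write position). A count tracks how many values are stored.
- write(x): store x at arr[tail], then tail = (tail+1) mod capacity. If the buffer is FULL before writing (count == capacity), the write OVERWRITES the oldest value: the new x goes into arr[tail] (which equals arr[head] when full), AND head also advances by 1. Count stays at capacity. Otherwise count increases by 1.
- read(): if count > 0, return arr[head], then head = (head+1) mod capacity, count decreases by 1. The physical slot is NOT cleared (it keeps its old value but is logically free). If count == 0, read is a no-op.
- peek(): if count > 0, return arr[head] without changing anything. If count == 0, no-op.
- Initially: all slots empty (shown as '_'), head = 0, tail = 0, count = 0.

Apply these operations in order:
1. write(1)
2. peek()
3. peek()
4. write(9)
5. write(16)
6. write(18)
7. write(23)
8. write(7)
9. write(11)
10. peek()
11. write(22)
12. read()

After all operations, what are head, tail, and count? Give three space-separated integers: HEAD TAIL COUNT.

Answer: 3 2 5

Derivation:
After op 1 (write(1)): arr=[1 _ _ _ _ _] head=0 tail=1 count=1
After op 2 (peek()): arr=[1 _ _ _ _ _] head=0 tail=1 count=1
After op 3 (peek()): arr=[1 _ _ _ _ _] head=0 tail=1 count=1
After op 4 (write(9)): arr=[1 9 _ _ _ _] head=0 tail=2 count=2
After op 5 (write(16)): arr=[1 9 16 _ _ _] head=0 tail=3 count=3
After op 6 (write(18)): arr=[1 9 16 18 _ _] head=0 tail=4 count=4
After op 7 (write(23)): arr=[1 9 16 18 23 _] head=0 tail=5 count=5
After op 8 (write(7)): arr=[1 9 16 18 23 7] head=0 tail=0 count=6
After op 9 (write(11)): arr=[11 9 16 18 23 7] head=1 tail=1 count=6
After op 10 (peek()): arr=[11 9 16 18 23 7] head=1 tail=1 count=6
After op 11 (write(22)): arr=[11 22 16 18 23 7] head=2 tail=2 count=6
After op 12 (read()): arr=[11 22 16 18 23 7] head=3 tail=2 count=5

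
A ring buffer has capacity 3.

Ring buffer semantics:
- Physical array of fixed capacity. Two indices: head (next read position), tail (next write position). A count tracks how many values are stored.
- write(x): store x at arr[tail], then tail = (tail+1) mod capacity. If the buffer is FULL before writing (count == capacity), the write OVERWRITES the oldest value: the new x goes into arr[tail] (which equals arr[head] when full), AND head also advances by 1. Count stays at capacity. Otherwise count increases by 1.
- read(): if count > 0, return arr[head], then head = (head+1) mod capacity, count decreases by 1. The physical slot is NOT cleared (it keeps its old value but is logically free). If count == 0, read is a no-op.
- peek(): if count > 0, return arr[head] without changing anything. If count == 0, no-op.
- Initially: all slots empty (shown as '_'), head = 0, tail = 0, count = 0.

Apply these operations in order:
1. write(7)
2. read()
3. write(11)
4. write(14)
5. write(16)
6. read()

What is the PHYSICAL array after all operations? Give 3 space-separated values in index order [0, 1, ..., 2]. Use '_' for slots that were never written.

After op 1 (write(7)): arr=[7 _ _] head=0 tail=1 count=1
After op 2 (read()): arr=[7 _ _] head=1 tail=1 count=0
After op 3 (write(11)): arr=[7 11 _] head=1 tail=2 count=1
After op 4 (write(14)): arr=[7 11 14] head=1 tail=0 count=2
After op 5 (write(16)): arr=[16 11 14] head=1 tail=1 count=3
After op 6 (read()): arr=[16 11 14] head=2 tail=1 count=2

Answer: 16 11 14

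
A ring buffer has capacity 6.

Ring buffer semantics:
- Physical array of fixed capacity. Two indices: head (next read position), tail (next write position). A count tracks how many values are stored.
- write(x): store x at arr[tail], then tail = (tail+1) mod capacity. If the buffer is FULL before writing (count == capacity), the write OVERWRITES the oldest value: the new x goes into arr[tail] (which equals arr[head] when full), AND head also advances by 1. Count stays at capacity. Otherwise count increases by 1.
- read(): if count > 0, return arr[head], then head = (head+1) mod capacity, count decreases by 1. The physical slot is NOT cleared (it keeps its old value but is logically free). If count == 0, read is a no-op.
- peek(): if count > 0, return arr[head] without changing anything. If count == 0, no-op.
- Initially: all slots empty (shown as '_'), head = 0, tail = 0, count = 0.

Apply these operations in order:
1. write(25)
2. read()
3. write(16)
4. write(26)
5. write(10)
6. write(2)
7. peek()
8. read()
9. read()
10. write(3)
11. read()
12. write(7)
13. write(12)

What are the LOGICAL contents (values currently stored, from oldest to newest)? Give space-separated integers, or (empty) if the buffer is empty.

After op 1 (write(25)): arr=[25 _ _ _ _ _] head=0 tail=1 count=1
After op 2 (read()): arr=[25 _ _ _ _ _] head=1 tail=1 count=0
After op 3 (write(16)): arr=[25 16 _ _ _ _] head=1 tail=2 count=1
After op 4 (write(26)): arr=[25 16 26 _ _ _] head=1 tail=3 count=2
After op 5 (write(10)): arr=[25 16 26 10 _ _] head=1 tail=4 count=3
After op 6 (write(2)): arr=[25 16 26 10 2 _] head=1 tail=5 count=4
After op 7 (peek()): arr=[25 16 26 10 2 _] head=1 tail=5 count=4
After op 8 (read()): arr=[25 16 26 10 2 _] head=2 tail=5 count=3
After op 9 (read()): arr=[25 16 26 10 2 _] head=3 tail=5 count=2
After op 10 (write(3)): arr=[25 16 26 10 2 3] head=3 tail=0 count=3
After op 11 (read()): arr=[25 16 26 10 2 3] head=4 tail=0 count=2
After op 12 (write(7)): arr=[7 16 26 10 2 3] head=4 tail=1 count=3
After op 13 (write(12)): arr=[7 12 26 10 2 3] head=4 tail=2 count=4

Answer: 2 3 7 12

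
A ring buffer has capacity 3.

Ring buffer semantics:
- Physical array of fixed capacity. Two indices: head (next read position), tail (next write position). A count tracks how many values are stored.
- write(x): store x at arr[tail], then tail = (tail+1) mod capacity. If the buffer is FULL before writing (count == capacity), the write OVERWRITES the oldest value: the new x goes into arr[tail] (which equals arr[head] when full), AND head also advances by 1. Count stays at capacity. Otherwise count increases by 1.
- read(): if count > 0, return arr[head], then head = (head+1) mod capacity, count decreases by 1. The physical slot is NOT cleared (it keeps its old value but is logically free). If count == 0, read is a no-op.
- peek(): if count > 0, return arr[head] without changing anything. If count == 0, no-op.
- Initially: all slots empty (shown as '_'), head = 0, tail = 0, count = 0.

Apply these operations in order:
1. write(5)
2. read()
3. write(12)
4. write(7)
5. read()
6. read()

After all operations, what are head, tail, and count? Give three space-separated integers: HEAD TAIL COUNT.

Answer: 0 0 0

Derivation:
After op 1 (write(5)): arr=[5 _ _] head=0 tail=1 count=1
After op 2 (read()): arr=[5 _ _] head=1 tail=1 count=0
After op 3 (write(12)): arr=[5 12 _] head=1 tail=2 count=1
After op 4 (write(7)): arr=[5 12 7] head=1 tail=0 count=2
After op 5 (read()): arr=[5 12 7] head=2 tail=0 count=1
After op 6 (read()): arr=[5 12 7] head=0 tail=0 count=0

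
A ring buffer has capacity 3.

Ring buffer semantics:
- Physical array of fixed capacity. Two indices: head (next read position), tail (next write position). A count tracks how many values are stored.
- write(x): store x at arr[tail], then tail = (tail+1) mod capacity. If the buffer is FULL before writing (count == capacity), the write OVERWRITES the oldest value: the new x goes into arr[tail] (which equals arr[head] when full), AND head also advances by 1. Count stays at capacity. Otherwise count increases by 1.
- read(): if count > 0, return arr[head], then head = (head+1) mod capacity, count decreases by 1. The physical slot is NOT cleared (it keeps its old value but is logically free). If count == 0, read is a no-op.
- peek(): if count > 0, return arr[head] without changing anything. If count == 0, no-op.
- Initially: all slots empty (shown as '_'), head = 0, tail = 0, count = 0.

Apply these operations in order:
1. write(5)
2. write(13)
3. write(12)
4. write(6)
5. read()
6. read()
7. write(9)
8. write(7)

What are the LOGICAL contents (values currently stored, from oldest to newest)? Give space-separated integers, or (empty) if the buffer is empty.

After op 1 (write(5)): arr=[5 _ _] head=0 tail=1 count=1
After op 2 (write(13)): arr=[5 13 _] head=0 tail=2 count=2
After op 3 (write(12)): arr=[5 13 12] head=0 tail=0 count=3
After op 4 (write(6)): arr=[6 13 12] head=1 tail=1 count=3
After op 5 (read()): arr=[6 13 12] head=2 tail=1 count=2
After op 6 (read()): arr=[6 13 12] head=0 tail=1 count=1
After op 7 (write(9)): arr=[6 9 12] head=0 tail=2 count=2
After op 8 (write(7)): arr=[6 9 7] head=0 tail=0 count=3

Answer: 6 9 7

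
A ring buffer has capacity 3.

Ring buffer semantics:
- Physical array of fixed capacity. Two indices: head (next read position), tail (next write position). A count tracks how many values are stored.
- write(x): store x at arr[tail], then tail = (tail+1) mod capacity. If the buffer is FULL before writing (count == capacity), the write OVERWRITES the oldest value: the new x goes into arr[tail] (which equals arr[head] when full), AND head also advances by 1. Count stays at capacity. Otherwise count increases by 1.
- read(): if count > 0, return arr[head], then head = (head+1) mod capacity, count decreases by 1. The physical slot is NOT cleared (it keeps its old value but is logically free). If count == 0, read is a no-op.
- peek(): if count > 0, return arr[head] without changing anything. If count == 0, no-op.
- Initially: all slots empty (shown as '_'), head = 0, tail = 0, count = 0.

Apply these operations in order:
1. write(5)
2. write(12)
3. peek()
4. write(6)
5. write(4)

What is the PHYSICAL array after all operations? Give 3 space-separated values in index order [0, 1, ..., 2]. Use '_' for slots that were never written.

Answer: 4 12 6

Derivation:
After op 1 (write(5)): arr=[5 _ _] head=0 tail=1 count=1
After op 2 (write(12)): arr=[5 12 _] head=0 tail=2 count=2
After op 3 (peek()): arr=[5 12 _] head=0 tail=2 count=2
After op 4 (write(6)): arr=[5 12 6] head=0 tail=0 count=3
After op 5 (write(4)): arr=[4 12 6] head=1 tail=1 count=3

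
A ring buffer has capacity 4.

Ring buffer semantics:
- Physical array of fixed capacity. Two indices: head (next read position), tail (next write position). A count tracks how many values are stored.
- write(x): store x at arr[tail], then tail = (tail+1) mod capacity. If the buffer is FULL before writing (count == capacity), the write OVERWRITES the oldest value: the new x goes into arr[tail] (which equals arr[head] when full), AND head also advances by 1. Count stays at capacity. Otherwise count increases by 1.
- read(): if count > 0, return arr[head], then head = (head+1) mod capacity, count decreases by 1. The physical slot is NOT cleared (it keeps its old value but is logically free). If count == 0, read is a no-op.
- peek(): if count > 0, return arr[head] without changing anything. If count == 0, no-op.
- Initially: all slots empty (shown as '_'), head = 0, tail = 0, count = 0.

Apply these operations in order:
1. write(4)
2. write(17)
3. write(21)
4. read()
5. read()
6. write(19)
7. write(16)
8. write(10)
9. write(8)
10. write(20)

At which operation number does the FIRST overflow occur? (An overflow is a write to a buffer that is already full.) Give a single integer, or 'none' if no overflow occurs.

Answer: 9

Derivation:
After op 1 (write(4)): arr=[4 _ _ _] head=0 tail=1 count=1
After op 2 (write(17)): arr=[4 17 _ _] head=0 tail=2 count=2
After op 3 (write(21)): arr=[4 17 21 _] head=0 tail=3 count=3
After op 4 (read()): arr=[4 17 21 _] head=1 tail=3 count=2
After op 5 (read()): arr=[4 17 21 _] head=2 tail=3 count=1
After op 6 (write(19)): arr=[4 17 21 19] head=2 tail=0 count=2
After op 7 (write(16)): arr=[16 17 21 19] head=2 tail=1 count=3
After op 8 (write(10)): arr=[16 10 21 19] head=2 tail=2 count=4
After op 9 (write(8)): arr=[16 10 8 19] head=3 tail=3 count=4
After op 10 (write(20)): arr=[16 10 8 20] head=0 tail=0 count=4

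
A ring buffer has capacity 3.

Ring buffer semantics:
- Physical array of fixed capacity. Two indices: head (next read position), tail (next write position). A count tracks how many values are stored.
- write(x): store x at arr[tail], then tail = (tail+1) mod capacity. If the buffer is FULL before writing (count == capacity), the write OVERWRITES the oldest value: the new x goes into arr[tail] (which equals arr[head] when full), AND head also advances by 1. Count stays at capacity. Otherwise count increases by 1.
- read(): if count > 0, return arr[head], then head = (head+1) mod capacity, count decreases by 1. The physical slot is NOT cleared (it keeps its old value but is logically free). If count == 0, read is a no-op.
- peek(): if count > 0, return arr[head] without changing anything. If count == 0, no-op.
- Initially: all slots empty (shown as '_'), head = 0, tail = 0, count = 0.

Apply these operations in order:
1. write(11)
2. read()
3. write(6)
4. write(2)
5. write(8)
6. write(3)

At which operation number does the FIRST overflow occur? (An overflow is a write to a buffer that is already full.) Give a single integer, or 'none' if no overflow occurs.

After op 1 (write(11)): arr=[11 _ _] head=0 tail=1 count=1
After op 2 (read()): arr=[11 _ _] head=1 tail=1 count=0
After op 3 (write(6)): arr=[11 6 _] head=1 tail=2 count=1
After op 4 (write(2)): arr=[11 6 2] head=1 tail=0 count=2
After op 5 (write(8)): arr=[8 6 2] head=1 tail=1 count=3
After op 6 (write(3)): arr=[8 3 2] head=2 tail=2 count=3

Answer: 6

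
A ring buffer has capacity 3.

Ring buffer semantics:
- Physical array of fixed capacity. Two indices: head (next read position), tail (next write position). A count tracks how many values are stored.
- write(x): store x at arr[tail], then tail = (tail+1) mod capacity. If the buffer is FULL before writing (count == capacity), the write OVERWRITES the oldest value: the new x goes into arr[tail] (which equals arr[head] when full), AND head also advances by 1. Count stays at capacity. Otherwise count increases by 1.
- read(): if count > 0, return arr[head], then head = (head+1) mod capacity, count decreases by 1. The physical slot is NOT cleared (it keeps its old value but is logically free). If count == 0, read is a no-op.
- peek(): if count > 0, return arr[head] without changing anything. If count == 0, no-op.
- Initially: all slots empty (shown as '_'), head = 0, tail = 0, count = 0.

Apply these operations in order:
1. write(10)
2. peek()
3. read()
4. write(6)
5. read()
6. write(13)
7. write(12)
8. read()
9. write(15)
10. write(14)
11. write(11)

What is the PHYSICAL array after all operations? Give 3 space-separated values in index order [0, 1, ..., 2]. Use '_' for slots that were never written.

After op 1 (write(10)): arr=[10 _ _] head=0 tail=1 count=1
After op 2 (peek()): arr=[10 _ _] head=0 tail=1 count=1
After op 3 (read()): arr=[10 _ _] head=1 tail=1 count=0
After op 4 (write(6)): arr=[10 6 _] head=1 tail=2 count=1
After op 5 (read()): arr=[10 6 _] head=2 tail=2 count=0
After op 6 (write(13)): arr=[10 6 13] head=2 tail=0 count=1
After op 7 (write(12)): arr=[12 6 13] head=2 tail=1 count=2
After op 8 (read()): arr=[12 6 13] head=0 tail=1 count=1
After op 9 (write(15)): arr=[12 15 13] head=0 tail=2 count=2
After op 10 (write(14)): arr=[12 15 14] head=0 tail=0 count=3
After op 11 (write(11)): arr=[11 15 14] head=1 tail=1 count=3

Answer: 11 15 14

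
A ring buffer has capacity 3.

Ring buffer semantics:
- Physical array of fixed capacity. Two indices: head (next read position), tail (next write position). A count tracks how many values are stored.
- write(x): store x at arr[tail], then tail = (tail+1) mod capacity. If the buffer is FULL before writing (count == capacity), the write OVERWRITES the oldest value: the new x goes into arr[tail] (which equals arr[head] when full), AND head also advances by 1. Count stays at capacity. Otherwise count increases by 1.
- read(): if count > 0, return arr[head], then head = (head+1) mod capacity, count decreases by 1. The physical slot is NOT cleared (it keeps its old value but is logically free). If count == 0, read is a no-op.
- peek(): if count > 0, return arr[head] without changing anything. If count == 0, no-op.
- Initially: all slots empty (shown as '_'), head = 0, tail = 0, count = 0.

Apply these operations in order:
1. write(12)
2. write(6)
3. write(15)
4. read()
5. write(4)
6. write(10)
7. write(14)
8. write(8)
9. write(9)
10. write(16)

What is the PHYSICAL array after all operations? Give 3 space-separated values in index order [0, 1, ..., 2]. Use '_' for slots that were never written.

Answer: 8 9 16

Derivation:
After op 1 (write(12)): arr=[12 _ _] head=0 tail=1 count=1
After op 2 (write(6)): arr=[12 6 _] head=0 tail=2 count=2
After op 3 (write(15)): arr=[12 6 15] head=0 tail=0 count=3
After op 4 (read()): arr=[12 6 15] head=1 tail=0 count=2
After op 5 (write(4)): arr=[4 6 15] head=1 tail=1 count=3
After op 6 (write(10)): arr=[4 10 15] head=2 tail=2 count=3
After op 7 (write(14)): arr=[4 10 14] head=0 tail=0 count=3
After op 8 (write(8)): arr=[8 10 14] head=1 tail=1 count=3
After op 9 (write(9)): arr=[8 9 14] head=2 tail=2 count=3
After op 10 (write(16)): arr=[8 9 16] head=0 tail=0 count=3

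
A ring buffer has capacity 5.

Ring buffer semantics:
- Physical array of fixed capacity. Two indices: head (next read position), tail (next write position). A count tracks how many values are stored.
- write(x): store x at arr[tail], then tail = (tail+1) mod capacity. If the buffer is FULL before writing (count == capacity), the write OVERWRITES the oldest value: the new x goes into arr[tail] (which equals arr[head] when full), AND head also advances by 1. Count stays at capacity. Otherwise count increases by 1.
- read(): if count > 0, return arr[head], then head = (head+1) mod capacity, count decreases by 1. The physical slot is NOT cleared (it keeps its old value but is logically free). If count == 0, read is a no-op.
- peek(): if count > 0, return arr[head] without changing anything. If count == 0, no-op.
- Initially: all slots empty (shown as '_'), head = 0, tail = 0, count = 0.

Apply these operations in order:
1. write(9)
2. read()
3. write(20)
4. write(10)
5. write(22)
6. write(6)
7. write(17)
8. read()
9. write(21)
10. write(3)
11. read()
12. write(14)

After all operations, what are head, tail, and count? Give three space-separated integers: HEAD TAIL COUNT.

Answer: 4 4 5

Derivation:
After op 1 (write(9)): arr=[9 _ _ _ _] head=0 tail=1 count=1
After op 2 (read()): arr=[9 _ _ _ _] head=1 tail=1 count=0
After op 3 (write(20)): arr=[9 20 _ _ _] head=1 tail=2 count=1
After op 4 (write(10)): arr=[9 20 10 _ _] head=1 tail=3 count=2
After op 5 (write(22)): arr=[9 20 10 22 _] head=1 tail=4 count=3
After op 6 (write(6)): arr=[9 20 10 22 6] head=1 tail=0 count=4
After op 7 (write(17)): arr=[17 20 10 22 6] head=1 tail=1 count=5
After op 8 (read()): arr=[17 20 10 22 6] head=2 tail=1 count=4
After op 9 (write(21)): arr=[17 21 10 22 6] head=2 tail=2 count=5
After op 10 (write(3)): arr=[17 21 3 22 6] head=3 tail=3 count=5
After op 11 (read()): arr=[17 21 3 22 6] head=4 tail=3 count=4
After op 12 (write(14)): arr=[17 21 3 14 6] head=4 tail=4 count=5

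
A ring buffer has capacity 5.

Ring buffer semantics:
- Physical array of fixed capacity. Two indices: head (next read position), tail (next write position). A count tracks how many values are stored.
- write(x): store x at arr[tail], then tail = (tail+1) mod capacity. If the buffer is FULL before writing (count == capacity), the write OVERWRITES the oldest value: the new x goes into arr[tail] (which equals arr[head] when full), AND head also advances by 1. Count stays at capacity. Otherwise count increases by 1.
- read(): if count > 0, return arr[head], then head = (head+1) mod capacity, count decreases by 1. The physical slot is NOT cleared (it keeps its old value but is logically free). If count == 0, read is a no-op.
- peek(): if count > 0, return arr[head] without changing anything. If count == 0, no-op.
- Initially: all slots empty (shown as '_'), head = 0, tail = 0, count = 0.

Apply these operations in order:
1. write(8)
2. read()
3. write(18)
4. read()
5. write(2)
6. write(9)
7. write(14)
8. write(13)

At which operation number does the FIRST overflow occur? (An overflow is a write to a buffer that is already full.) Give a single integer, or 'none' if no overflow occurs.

Answer: none

Derivation:
After op 1 (write(8)): arr=[8 _ _ _ _] head=0 tail=1 count=1
After op 2 (read()): arr=[8 _ _ _ _] head=1 tail=1 count=0
After op 3 (write(18)): arr=[8 18 _ _ _] head=1 tail=2 count=1
After op 4 (read()): arr=[8 18 _ _ _] head=2 tail=2 count=0
After op 5 (write(2)): arr=[8 18 2 _ _] head=2 tail=3 count=1
After op 6 (write(9)): arr=[8 18 2 9 _] head=2 tail=4 count=2
After op 7 (write(14)): arr=[8 18 2 9 14] head=2 tail=0 count=3
After op 8 (write(13)): arr=[13 18 2 9 14] head=2 tail=1 count=4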